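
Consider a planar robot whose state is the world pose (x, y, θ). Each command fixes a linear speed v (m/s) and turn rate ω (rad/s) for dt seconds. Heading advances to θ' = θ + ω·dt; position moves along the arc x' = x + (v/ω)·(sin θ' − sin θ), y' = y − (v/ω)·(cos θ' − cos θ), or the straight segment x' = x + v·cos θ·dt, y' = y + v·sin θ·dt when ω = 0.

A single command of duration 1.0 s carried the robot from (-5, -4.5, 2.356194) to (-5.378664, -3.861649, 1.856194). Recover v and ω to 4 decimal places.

Δθ = 1.856194 − 2.356194 = -0.500000
ω = Δθ/dt = -0.500000/1.0 = -0.5000
R = −Δy/(cos θ' − cos θ) = -1.5000
v = R·ω = -1.5000·-0.5000 = 0.7500

v = 0.7500, ω = -0.5000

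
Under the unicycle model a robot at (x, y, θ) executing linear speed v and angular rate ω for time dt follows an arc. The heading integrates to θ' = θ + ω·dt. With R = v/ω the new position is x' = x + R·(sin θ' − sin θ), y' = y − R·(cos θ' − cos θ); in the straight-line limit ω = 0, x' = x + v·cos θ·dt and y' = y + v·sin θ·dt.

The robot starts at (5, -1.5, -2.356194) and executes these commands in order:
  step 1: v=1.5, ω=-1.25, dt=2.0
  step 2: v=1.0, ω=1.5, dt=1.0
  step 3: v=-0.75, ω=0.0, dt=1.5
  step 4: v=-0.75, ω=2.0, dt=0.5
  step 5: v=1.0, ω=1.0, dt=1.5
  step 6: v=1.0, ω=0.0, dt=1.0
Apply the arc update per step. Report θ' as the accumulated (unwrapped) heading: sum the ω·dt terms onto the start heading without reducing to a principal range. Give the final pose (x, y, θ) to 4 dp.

step 1: θ'=-4.8562 (R=-1.2000) → pose (2.9639, -0.4795, -4.8562)
step 2: θ'=-3.3562 (R=0.6667) → pose (2.4460, 0.2674, -3.3562)
step 3: θ'=-3.3562 (straight) → pose (3.5452, 0.0278, -3.3562)
step 4: θ'=-2.3562 (R=-0.3750) → pose (3.8903, 0.1291, -2.3562)
step 5: θ'=-0.8562 (R=1.0000) → pose (3.8420, -1.2334, -0.8562)
step 6: θ'=-0.8562 (straight) → pose (4.4973, -1.9887, -0.8562)

(4.4973, -1.9887, -0.8562)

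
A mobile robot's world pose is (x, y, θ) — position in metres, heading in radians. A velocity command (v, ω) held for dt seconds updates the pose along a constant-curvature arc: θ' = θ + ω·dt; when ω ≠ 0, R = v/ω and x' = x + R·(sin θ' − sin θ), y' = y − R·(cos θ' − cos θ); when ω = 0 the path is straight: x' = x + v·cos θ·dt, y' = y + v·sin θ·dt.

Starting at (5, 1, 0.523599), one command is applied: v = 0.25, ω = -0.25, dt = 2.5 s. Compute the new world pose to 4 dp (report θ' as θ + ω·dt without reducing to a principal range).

(5.6012, 1.1288, -0.1014)

θ' = 0.5236 + -0.25·2.5 = -0.1014
R = v/ω = 0.25/-0.25 = -1.0000
x' = 5 + -1.0000·(sin -0.1014 − sin 0.5236) = 5.6012
y' = 1 − -1.0000·(cos -0.1014 − cos 0.5236) = 1.1288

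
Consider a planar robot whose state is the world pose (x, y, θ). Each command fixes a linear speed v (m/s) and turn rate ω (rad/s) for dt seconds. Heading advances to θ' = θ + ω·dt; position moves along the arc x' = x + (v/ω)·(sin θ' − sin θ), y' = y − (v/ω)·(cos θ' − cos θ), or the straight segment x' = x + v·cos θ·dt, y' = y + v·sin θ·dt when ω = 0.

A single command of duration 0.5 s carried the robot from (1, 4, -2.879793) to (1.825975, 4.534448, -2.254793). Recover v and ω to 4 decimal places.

v = -2.0000, ω = 1.2500

Δθ = -2.254793 − -2.879793 = 0.625000
ω = Δθ/dt = 0.625000/0.5 = 1.2500
R = Δx/(sin θ' − sin θ) = -1.6000
v = R·ω = -1.6000·1.2500 = -2.0000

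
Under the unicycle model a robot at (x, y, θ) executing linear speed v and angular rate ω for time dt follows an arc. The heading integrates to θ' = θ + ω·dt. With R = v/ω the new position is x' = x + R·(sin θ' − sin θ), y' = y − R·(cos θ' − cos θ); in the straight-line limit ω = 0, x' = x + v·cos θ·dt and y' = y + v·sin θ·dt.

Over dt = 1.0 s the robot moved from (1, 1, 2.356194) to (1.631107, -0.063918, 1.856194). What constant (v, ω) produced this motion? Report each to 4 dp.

v = -1.2500, ω = -0.5000

Δθ = 1.856194 − 2.356194 = -0.500000
ω = Δθ/dt = -0.500000/1.0 = -0.5000
R = −Δy/(cos θ' − cos θ) = 2.5000
v = R·ω = 2.5000·-0.5000 = -1.2500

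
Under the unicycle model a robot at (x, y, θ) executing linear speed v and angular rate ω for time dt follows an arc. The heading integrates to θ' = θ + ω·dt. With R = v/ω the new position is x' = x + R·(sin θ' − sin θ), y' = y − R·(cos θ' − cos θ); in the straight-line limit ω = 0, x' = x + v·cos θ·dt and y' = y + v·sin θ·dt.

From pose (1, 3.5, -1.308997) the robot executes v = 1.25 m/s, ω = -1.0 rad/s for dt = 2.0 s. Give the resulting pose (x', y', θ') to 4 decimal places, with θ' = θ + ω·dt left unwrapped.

θ' = -1.3090 + -1.0·2.0 = -3.3090
R = v/ω = 1.25/-1.0 = -1.2500
x' = 1 + -1.2500·(sin -3.3090 − sin -1.3090) = -0.4157
y' = 3.5 − -1.2500·(cos -3.3090 − cos -1.3090) = 1.9440

(-0.4157, 1.9440, -3.3090)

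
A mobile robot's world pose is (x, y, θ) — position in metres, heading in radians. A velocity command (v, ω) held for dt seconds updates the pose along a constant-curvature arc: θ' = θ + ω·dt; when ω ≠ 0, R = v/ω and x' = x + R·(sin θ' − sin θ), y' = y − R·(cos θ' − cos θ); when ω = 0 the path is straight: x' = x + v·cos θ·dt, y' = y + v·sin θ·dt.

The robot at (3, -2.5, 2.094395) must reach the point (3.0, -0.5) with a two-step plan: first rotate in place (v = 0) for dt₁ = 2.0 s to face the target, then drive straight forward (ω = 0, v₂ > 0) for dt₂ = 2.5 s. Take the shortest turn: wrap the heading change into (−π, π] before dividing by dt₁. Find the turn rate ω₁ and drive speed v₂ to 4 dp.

ω₁ = -0.2618, v₂ = 0.8000

heading to target = atan2(-0.5−-2.5, 3−3) = 1.5708
Δθ = wrap(1.5708 − 2.0944) = -0.5236; ω₁ = Δθ/dt₁ = -0.2618
distance = √((3−3)² + (-0.5−-2.5)²) = 2.0000; v₂ = distance/dt₂ = 0.8000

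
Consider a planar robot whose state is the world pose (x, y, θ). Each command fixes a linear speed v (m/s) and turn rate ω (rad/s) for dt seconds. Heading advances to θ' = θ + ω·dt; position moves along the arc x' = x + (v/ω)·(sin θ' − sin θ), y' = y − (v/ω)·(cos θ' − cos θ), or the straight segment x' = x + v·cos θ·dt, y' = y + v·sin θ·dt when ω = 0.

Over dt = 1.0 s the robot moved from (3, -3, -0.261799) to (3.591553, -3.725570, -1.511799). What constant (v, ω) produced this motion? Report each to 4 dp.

v = 1.0000, ω = -1.2500

Δθ = -1.511799 − -0.261799 = -1.250000
ω = Δθ/dt = -1.250000/1.0 = -1.2500
R = −Δy/(cos θ' − cos θ) = -0.8000
v = R·ω = -0.8000·-1.2500 = 1.0000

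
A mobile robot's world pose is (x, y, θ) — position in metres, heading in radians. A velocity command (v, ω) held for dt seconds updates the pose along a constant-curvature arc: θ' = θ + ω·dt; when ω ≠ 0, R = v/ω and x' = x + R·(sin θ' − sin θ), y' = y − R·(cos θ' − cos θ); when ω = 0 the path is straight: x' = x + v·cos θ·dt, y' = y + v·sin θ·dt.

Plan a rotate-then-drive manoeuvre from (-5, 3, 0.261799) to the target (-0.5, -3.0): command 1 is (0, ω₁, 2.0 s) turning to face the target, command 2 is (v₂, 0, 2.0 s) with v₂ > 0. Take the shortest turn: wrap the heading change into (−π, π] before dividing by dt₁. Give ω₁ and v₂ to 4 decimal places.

ω₁ = -0.5945, v₂ = 3.7500

heading to target = atan2(-3−3, -0.5−-5) = -0.9273
Δθ = wrap(-0.9273 − 0.2618) = -1.1891; ω₁ = Δθ/dt₁ = -0.5945
distance = √((-0.5−-5)² + (-3−3)²) = 7.5000; v₂ = distance/dt₂ = 3.7500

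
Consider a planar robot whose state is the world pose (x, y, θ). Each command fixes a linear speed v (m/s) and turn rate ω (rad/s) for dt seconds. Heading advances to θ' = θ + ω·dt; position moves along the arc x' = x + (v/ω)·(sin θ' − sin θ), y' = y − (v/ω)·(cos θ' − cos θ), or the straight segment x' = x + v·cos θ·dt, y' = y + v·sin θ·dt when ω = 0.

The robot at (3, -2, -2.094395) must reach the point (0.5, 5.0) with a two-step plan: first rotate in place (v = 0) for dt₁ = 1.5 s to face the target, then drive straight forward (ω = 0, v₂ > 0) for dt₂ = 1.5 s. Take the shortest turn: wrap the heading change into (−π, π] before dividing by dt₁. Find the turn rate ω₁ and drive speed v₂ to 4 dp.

heading to target = atan2(5−-2, 0.5−3) = 1.9138
Δθ = wrap(1.9138 − -2.0944) = -2.2750; ω₁ = Δθ/dt₁ = -1.5166
distance = √((0.5−3)² + (5−-2)²) = 7.4330; v₂ = distance/dt₂ = 4.9554

ω₁ = -1.5166, v₂ = 4.9554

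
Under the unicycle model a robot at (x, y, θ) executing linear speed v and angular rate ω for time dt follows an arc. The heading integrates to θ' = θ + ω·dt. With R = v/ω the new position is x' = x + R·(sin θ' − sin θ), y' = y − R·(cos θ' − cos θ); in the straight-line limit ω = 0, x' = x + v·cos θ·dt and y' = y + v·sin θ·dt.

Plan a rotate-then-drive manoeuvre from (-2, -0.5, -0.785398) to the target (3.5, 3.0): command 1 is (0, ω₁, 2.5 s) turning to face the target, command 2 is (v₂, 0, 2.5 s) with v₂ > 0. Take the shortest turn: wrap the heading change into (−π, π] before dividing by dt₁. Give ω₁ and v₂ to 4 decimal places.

heading to target = atan2(3−-0.5, 3.5−-2) = 0.5667
Δθ = wrap(0.5667 − -0.7854) = 1.3521; ω₁ = Δθ/dt₁ = 0.5409
distance = √((3.5−-2)² + (3−-0.5)²) = 6.5192; v₂ = distance/dt₂ = 2.6077

ω₁ = 0.5409, v₂ = 2.6077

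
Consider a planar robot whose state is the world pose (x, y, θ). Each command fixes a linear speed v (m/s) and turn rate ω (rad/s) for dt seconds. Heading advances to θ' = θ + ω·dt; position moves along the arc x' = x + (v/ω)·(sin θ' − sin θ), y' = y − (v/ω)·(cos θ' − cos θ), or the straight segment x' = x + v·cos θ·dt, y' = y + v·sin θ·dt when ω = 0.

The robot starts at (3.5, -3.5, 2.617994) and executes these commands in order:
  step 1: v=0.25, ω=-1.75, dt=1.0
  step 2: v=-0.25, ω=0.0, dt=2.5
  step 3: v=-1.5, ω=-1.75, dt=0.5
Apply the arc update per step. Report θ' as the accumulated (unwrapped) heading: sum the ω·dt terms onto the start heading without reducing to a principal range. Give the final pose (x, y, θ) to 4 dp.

(2.3984, -4.0639, -0.0070)

step 1: θ'=0.8680 (R=-0.1429) → pose (3.4624, -3.2839, 0.8680)
step 2: θ'=0.8680 (straight) → pose (3.0584, -3.7608, 0.8680)
step 3: θ'=-0.0070 (R=0.8571) → pose (2.3984, -4.0639, -0.0070)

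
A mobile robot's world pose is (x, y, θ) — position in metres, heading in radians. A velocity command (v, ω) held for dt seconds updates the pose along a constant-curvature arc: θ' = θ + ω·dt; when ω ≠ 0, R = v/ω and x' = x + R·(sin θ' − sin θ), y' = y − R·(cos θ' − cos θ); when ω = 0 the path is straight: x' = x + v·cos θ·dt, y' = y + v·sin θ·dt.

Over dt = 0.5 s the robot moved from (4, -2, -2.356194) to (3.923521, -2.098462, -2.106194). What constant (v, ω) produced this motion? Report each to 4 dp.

Δθ = -2.106194 − -2.356194 = 0.250000
ω = Δθ/dt = 0.250000/0.5 = 0.5000
R = −Δy/(cos θ' − cos θ) = 0.5000
v = R·ω = 0.5000·0.5000 = 0.2500

v = 0.2500, ω = 0.5000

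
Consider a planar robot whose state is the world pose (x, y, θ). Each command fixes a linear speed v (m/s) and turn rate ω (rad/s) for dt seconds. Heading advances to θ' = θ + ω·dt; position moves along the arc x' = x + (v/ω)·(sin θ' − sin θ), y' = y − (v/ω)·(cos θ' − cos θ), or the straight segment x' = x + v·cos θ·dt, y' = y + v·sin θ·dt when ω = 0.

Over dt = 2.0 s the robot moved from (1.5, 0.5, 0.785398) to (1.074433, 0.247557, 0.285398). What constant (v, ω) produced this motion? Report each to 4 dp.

Δθ = 0.285398 − 0.785398 = -0.500000
ω = Δθ/dt = -0.500000/2.0 = -0.2500
R = Δx/(sin θ' − sin θ) = 1.0000
v = R·ω = 1.0000·-0.2500 = -0.2500

v = -0.2500, ω = -0.2500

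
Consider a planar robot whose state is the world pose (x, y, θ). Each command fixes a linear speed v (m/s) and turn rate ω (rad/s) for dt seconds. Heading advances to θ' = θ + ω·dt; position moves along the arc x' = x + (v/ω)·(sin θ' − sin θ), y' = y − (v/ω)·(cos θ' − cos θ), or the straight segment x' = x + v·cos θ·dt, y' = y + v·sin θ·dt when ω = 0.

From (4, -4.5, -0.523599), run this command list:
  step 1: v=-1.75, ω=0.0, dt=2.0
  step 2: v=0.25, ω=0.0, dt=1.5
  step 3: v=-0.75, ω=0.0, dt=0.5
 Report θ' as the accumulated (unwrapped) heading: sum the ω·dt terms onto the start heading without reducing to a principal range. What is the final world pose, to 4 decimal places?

step 1: θ'=-0.5236 (straight) → pose (0.9689, -2.7500, -0.5236)
step 2: θ'=-0.5236 (straight) → pose (1.2937, -2.9375, -0.5236)
step 3: θ'=-0.5236 (straight) → pose (0.9689, -2.7500, -0.5236)

(0.9689, -2.7500, -0.5236)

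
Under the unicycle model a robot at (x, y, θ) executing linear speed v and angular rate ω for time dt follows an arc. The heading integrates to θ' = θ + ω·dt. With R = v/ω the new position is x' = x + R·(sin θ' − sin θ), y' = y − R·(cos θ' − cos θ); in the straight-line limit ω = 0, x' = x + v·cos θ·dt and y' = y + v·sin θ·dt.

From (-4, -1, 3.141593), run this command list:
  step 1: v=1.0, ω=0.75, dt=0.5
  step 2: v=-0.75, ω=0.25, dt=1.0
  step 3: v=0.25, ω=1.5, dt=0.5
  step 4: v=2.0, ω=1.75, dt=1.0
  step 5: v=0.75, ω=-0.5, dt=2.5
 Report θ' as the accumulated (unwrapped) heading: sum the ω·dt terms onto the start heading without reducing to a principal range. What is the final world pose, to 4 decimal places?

step 1: θ'=3.5166 (R=1.3333) → pose (-4.4884, -1.0927, 3.5166)
step 2: θ'=3.7666 (R=-3.0000) → pose (-3.8319, -0.7340, 3.7666)
step 3: θ'=4.5166 (R=0.1667) → pose (-3.8979, -0.8368, 4.5166)
step 4: θ'=6.2666 (R=1.1429) → pose (-2.7958, -2.2018, 6.2666)
step 5: θ'=5.0166 (R=-1.5000) → pose (-1.3896, -3.2523, 5.0166)

(-1.3896, -3.2523, 5.0166)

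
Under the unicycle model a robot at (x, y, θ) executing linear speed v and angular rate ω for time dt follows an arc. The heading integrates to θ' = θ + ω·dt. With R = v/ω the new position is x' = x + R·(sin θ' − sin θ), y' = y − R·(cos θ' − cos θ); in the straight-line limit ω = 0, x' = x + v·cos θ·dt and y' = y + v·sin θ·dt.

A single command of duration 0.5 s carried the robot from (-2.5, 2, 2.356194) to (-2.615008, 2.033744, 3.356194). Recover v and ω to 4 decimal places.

Δθ = 3.356194 − 2.356194 = 1.000000
ω = Δθ/dt = 1.000000/0.5 = 2.0000
R = Δx/(sin θ' − sin θ) = 0.1250
v = R·ω = 0.1250·2.0000 = 0.2500

v = 0.2500, ω = 2.0000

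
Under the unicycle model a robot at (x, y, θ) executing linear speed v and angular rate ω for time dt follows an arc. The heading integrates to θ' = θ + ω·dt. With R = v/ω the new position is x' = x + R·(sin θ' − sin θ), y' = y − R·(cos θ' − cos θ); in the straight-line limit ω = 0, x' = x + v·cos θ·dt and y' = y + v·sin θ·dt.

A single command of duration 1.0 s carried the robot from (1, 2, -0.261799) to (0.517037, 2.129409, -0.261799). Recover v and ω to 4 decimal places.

v = -0.5000, ω = 0.0000

Δθ = -0.261799 − -0.261799 = 0.000000
ω = Δθ/dt = 0.000000/1.0 = 0.0000
ω = 0 → v = (Δx·cos θ + Δy·sin θ)/dt = -0.5000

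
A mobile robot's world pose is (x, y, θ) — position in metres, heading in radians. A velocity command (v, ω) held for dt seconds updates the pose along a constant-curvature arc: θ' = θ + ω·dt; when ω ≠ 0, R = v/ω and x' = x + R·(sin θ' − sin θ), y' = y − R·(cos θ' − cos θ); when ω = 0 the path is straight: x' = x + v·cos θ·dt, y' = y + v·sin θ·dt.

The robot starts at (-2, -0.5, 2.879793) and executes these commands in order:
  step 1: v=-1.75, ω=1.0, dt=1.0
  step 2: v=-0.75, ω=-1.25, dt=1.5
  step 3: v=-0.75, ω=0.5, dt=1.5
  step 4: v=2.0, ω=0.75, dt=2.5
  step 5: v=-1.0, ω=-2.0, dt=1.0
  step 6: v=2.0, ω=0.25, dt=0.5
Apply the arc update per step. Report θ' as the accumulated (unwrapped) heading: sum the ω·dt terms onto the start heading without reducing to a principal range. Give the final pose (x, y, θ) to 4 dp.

(-2.4467, -2.4749, 2.7548)

step 1: θ'=3.8798 (R=-1.7500) → pose (-0.3694, -0.1041, 3.8798)
step 2: θ'=2.0048 (R=0.6000) → pose (0.5788, -0.2956, 2.0048)
step 3: θ'=2.7548 (R=-1.5000) → pose (1.3739, -1.0540, 2.7548)
step 4: θ'=4.6298 (R=2.6667) → pose (-2.2897, -3.3037, 4.6298)
step 5: θ'=2.6298 (R=0.5000) → pose (-1.5465, -2.9090, 2.6298)
step 6: θ'=2.7548 (R=8.0000) → pose (-2.4467, -2.4749, 2.7548)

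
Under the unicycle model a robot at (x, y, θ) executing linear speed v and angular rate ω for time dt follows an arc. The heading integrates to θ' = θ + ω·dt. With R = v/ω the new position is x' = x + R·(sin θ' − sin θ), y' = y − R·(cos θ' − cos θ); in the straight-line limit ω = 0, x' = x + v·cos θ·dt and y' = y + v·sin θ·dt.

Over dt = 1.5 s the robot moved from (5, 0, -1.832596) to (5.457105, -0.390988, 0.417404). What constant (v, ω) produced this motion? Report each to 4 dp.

v = 0.5000, ω = 1.5000

Δθ = 0.417404 − -1.832596 = 2.250000
ω = Δθ/dt = 2.250000/1.5 = 1.5000
R = Δx/(sin θ' − sin θ) = 0.3333
v = R·ω = 0.3333·1.5000 = 0.5000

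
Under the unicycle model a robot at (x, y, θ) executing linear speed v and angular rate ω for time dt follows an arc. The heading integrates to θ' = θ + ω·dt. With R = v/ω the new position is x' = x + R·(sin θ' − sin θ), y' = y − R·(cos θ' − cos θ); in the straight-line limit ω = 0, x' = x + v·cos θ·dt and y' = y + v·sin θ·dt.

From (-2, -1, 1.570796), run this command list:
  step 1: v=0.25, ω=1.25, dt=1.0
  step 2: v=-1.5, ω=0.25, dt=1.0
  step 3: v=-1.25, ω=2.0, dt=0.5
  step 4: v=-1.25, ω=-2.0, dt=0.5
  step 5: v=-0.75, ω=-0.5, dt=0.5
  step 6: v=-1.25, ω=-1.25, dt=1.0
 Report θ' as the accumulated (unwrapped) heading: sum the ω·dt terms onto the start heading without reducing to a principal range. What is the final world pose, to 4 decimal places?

(1.4720, -1.6242, 1.5708)

step 1: θ'=2.8208 (R=0.2000) → pose (-2.1369, -0.8102, 2.8208)
step 2: θ'=3.0708 (R=-6.0000) → pose (-0.6694, -1.1013, 3.0708)
step 3: θ'=4.0708 (R=-0.6250) → pose (-0.1245, -0.8519, 4.0708)
step 4: θ'=3.0708 (R=0.6250) → pose (0.4204, -0.6025, 3.0708)
step 5: θ'=2.8208 (R=1.5000) → pose (0.7873, -0.6753, 2.8208)
step 6: θ'=1.5708 (R=1.0000) → pose (1.4720, -1.6242, 1.5708)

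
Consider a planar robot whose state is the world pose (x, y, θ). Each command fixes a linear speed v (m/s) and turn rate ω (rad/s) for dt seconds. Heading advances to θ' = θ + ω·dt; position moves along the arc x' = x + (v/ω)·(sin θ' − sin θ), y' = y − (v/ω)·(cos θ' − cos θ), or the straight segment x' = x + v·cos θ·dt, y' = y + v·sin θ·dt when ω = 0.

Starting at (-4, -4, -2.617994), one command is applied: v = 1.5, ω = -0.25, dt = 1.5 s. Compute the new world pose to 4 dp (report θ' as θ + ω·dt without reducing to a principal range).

θ' = -2.6180 + -0.25·1.5 = -2.9930
R = v/ω = 1.5/-0.25 = -6.0000
x' = -4 + -6.0000·(sin -2.9930 − sin -2.6180) = -6.1117
y' = -4 − -6.0000·(cos -2.9930 − cos -2.6180) = -4.7377

(-6.1117, -4.7377, -2.9930)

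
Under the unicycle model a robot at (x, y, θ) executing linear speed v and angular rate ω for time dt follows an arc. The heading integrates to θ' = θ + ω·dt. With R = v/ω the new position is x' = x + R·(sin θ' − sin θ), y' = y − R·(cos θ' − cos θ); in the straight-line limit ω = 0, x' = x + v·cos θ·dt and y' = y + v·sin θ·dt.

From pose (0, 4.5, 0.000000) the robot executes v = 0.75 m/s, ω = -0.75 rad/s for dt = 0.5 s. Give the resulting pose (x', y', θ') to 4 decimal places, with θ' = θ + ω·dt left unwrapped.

θ' = 0.0000 + -0.75·0.5 = -0.3750
R = v/ω = 0.75/-0.75 = -1.0000
x' = 0 + -1.0000·(sin -0.3750 − sin 0.0000) = 0.3663
y' = 4.5 − -1.0000·(cos -0.3750 − cos 0.0000) = 4.4305

(0.3663, 4.4305, -0.3750)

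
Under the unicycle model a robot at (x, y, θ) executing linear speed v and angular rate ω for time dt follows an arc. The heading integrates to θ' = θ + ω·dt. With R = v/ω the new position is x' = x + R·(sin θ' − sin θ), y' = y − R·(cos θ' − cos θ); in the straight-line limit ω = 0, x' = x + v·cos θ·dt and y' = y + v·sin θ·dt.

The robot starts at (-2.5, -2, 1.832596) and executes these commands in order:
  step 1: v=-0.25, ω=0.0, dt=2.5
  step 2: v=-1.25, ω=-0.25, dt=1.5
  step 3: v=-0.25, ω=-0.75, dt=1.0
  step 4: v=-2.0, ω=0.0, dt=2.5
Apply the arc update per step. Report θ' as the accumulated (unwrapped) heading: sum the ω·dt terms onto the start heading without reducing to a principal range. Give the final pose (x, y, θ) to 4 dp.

step 1: θ'=1.8326 (straight) → pose (-2.3382, -2.6037, 1.8326)
step 2: θ'=1.4576 (R=5.0000) → pose (-2.1999, -4.4626, 1.4576)
step 3: θ'=0.7076 (R=0.3333) → pose (-2.3144, -4.6782, 0.7076)
step 4: θ'=0.7076 (straight) → pose (-6.1140, -7.9283, 0.7076)

(-6.1140, -7.9283, 0.7076)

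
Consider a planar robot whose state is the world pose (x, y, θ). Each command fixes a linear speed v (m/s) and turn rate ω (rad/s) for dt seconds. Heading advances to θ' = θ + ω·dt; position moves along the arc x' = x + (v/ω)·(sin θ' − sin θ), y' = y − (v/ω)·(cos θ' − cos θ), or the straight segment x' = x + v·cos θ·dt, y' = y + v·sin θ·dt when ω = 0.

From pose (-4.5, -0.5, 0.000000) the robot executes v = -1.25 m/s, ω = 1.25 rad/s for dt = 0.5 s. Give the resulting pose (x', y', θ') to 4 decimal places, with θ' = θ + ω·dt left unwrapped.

(-5.0851, -0.6890, 0.6250)

θ' = 0.0000 + 1.25·0.5 = 0.6250
R = v/ω = -1.25/1.25 = -1.0000
x' = -4.5 + -1.0000·(sin 0.6250 − sin 0.0000) = -5.0851
y' = -0.5 − -1.0000·(cos 0.6250 − cos 0.0000) = -0.6890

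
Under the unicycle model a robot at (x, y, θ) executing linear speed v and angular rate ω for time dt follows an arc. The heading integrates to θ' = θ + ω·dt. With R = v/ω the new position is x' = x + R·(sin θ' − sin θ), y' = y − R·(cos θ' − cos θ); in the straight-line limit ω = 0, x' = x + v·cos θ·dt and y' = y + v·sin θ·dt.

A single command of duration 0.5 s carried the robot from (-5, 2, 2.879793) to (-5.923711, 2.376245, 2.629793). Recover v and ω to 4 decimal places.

v = 2.0000, ω = -0.5000

Δθ = 2.629793 − 2.879793 = -0.250000
ω = Δθ/dt = -0.250000/0.5 = -0.5000
R = Δx/(sin θ' − sin θ) = -4.0000
v = R·ω = -4.0000·-0.5000 = 2.0000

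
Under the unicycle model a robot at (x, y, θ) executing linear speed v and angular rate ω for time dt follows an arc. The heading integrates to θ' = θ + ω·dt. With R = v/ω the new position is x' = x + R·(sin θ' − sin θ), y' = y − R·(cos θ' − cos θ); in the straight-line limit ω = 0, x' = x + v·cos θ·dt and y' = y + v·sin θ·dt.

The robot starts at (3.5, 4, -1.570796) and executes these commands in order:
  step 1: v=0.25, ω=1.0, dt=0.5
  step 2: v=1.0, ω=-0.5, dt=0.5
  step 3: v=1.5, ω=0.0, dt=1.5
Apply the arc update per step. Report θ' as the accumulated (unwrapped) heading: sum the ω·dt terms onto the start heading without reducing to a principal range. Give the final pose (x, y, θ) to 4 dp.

(4.2699, 1.2360, -1.3208)

step 1: θ'=-1.0708 (R=0.2500) → pose (3.5306, 3.8801, -1.0708)
step 2: θ'=-1.3208 (R=-2.0000) → pose (3.7133, 3.4161, -1.3208)
step 3: θ'=-1.3208 (straight) → pose (4.2699, 1.2360, -1.3208)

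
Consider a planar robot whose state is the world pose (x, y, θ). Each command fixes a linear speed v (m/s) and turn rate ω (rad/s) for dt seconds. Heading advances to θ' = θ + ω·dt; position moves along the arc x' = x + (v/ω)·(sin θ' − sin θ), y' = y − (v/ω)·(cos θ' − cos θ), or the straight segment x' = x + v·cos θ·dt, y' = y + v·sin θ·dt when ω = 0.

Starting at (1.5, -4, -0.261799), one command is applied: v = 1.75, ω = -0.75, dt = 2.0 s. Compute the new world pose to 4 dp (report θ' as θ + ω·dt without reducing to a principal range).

θ' = -0.2618 + -0.75·2.0 = -1.7618
R = v/ω = 1.75/-0.75 = -2.3333
x' = 1.5 + -2.3333·(sin -1.7618 − sin -0.2618) = 3.1870
y' = -4 − -2.3333·(cos -1.7618 − cos -0.2618) = -6.6968

(3.1870, -6.6968, -1.7618)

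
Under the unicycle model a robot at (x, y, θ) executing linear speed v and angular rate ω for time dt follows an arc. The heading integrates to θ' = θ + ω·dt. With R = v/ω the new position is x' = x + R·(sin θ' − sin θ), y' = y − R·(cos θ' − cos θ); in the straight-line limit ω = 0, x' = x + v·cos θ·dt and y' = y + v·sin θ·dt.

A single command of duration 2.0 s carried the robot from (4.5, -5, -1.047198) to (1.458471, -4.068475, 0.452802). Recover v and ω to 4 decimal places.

Δθ = 0.452802 − -1.047198 = 1.500000
ω = Δθ/dt = 1.500000/2.0 = 0.7500
R = Δx/(sin θ' − sin θ) = -2.3333
v = R·ω = -2.3333·0.7500 = -1.7500

v = -1.7500, ω = 0.7500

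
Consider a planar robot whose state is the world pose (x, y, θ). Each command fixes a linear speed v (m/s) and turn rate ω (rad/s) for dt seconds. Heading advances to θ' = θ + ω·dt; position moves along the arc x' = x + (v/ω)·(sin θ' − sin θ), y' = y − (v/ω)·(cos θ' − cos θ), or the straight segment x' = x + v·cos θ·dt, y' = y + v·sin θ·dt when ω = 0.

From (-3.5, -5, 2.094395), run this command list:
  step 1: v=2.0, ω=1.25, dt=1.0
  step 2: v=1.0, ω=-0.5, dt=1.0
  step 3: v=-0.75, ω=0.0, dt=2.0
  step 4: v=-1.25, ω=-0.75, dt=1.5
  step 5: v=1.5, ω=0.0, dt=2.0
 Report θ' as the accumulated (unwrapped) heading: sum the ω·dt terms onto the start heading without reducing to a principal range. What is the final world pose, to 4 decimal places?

(-4.0461, -3.0053, 1.7194)

step 1: θ'=3.3444 (R=1.6000) → pose (-5.2079, -4.2328, 3.3444)
step 2: θ'=2.8444 (R=-2.0000) → pose (-6.1964, -4.1861, 2.8444)
step 3: θ'=2.8444 (straight) → pose (-4.7622, -4.6254, 2.8444)
step 4: θ'=1.7194 (R=1.6667) → pose (-3.6019, -5.9722, 1.7194)
step 5: θ'=1.7194 (straight) → pose (-4.0461, -3.0053, 1.7194)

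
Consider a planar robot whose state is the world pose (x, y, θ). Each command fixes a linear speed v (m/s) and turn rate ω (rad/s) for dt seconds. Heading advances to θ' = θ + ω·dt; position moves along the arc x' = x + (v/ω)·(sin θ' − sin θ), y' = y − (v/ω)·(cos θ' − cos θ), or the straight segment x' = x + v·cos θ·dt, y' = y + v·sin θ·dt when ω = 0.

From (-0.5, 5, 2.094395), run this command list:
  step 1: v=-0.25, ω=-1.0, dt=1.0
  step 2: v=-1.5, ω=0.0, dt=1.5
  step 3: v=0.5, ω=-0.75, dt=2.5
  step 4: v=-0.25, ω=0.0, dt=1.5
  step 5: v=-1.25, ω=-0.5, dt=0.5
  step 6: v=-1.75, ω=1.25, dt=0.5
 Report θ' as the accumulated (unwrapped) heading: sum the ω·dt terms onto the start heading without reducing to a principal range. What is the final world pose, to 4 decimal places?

step 1: θ'=1.0944 (R=0.2500) → pose (-0.4943, 4.7604, 1.0944)
step 2: θ'=1.0944 (straight) → pose (-1.5262, 2.7609, 1.0944)
step 3: θ'=-0.7806 (R=-0.6667) → pose (-0.4646, 2.9288, -0.7806)
step 4: θ'=-0.7806 (straight) → pose (-0.7310, 3.1927, -0.7806)
step 5: θ'=-1.0306 (R=2.5000) → pose (-1.1158, 3.6832, -1.0306)
step 6: θ'=-0.4056 (R=-1.4000) → pose (-1.7640, 4.2496, -0.4056)

(-1.7640, 4.2496, -0.4056)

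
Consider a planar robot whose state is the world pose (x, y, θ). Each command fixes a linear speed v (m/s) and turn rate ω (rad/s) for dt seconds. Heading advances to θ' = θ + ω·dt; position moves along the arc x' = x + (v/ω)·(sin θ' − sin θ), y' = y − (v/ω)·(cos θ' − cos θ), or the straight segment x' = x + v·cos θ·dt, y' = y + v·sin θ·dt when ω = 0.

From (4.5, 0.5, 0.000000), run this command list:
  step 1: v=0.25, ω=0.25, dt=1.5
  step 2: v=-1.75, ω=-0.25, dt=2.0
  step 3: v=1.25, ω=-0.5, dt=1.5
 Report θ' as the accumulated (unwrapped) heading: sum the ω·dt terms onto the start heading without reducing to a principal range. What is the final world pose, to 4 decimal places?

step 1: θ'=0.3750 (R=1.0000) → pose (4.8663, 0.5695, 0.3750)
step 2: θ'=-0.1250 (R=7.0000) → pose (1.4296, 0.1377, -0.1250)
step 3: θ'=-0.8750 (R=-2.5000) → pose (3.0368, -0.7403, -0.8750)

(3.0368, -0.7403, -0.8750)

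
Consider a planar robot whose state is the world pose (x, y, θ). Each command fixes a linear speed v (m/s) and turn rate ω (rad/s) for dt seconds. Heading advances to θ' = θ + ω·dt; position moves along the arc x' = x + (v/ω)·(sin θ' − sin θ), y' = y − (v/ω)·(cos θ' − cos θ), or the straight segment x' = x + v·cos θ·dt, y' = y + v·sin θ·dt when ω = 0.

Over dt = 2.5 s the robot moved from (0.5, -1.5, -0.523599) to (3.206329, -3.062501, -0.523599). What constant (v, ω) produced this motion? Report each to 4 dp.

v = 1.2500, ω = 0.0000

Δθ = -0.523599 − -0.523599 = 0.000000
ω = Δθ/dt = 0.000000/2.5 = 0.0000
ω = 0 → v = (Δx·cos θ + Δy·sin θ)/dt = 1.2500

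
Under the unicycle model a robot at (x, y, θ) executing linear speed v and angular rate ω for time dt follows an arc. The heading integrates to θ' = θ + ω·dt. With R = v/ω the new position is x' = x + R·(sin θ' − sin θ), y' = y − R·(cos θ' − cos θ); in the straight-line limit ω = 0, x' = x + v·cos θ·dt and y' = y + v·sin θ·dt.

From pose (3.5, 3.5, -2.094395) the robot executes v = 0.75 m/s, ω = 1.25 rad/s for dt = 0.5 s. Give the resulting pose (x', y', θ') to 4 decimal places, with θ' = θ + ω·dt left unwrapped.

(3.4227, 3.1393, -1.4694)

θ' = -2.0944 + 1.25·0.5 = -1.4694
R = v/ω = 0.75/1.25 = 0.6000
x' = 3.5 + 0.6000·(sin -1.4694 − sin -2.0944) = 3.4227
y' = 3.5 − 0.6000·(cos -1.4694 − cos -2.0944) = 3.1393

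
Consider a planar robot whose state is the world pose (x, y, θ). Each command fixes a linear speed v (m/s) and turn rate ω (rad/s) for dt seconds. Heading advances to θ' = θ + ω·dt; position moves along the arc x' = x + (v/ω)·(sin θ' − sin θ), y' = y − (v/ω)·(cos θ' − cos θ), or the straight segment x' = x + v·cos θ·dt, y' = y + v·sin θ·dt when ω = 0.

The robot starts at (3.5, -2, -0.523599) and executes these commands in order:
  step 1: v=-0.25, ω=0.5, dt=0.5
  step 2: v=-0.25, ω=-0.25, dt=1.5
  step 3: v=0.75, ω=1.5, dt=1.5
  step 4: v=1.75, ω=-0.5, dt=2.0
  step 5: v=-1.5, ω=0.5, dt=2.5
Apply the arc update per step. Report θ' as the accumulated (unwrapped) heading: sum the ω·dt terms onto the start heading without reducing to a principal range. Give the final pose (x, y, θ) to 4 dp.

step 1: θ'=-0.2736 (R=-0.5000) → pose (3.3851, -1.9516, -0.2736)
step 2: θ'=-0.6486 (R=1.0000) → pose (3.0512, -1.7857, -0.6486)
step 3: θ'=1.6014 (R=0.5000) → pose (3.8530, -1.3720, 1.6014)
step 4: θ'=0.6014 (R=-3.5000) → pose (5.3711, 1.6210, 0.6014)
step 5: θ'=1.8514 (R=-3.0000) → pose (4.1858, -1.6834, 1.8514)

(4.1858, -1.6834, 1.8514)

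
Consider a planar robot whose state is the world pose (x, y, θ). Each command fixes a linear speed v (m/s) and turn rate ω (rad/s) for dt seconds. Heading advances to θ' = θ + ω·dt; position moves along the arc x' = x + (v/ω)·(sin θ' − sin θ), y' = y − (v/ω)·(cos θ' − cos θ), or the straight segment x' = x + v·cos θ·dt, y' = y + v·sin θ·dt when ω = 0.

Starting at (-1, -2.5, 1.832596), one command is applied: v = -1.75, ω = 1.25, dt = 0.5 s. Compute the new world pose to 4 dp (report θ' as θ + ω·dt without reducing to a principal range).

θ' = 1.8326 + 1.25·0.5 = 2.4576
R = v/ω = -1.75/1.25 = -1.4000
x' = -1 + -1.4000·(sin 2.4576 − sin 1.8326) = -0.5324
y' = -2.5 − -1.4000·(cos 2.4576 − cos 1.8326) = -3.2227

(-0.5324, -3.2227, 2.4576)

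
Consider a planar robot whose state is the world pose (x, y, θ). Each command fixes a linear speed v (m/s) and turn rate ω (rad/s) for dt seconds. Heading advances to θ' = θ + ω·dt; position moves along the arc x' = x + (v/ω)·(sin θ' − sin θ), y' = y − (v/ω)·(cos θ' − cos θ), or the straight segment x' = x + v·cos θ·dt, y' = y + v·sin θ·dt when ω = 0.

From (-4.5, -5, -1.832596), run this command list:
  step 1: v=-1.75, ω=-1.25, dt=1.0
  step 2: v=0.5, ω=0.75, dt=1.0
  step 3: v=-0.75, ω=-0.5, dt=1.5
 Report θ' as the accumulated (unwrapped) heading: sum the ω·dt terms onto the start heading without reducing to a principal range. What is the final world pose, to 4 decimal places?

(-2.6764, -3.7081, -3.0826)

step 1: θ'=-3.0826 (R=1.4000) → pose (-3.2303, -3.9648, -3.0826)
step 2: θ'=-2.3326 (R=0.6667) → pose (-3.6733, -4.1701, -2.3326)
step 3: θ'=-3.0826 (R=1.5000) → pose (-2.6764, -3.7081, -3.0826)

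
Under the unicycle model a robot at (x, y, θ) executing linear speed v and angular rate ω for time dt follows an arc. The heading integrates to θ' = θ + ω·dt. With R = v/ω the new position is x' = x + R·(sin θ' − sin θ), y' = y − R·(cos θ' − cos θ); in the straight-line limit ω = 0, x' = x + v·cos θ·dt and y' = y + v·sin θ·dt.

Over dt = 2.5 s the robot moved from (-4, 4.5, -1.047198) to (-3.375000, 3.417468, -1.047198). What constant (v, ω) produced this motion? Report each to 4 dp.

Δθ = -1.047198 − -1.047198 = 0.000000
ω = Δθ/dt = 0.000000/2.5 = 0.0000
ω = 0 → v = (Δx·cos θ + Δy·sin θ)/dt = 0.5000

v = 0.5000, ω = 0.0000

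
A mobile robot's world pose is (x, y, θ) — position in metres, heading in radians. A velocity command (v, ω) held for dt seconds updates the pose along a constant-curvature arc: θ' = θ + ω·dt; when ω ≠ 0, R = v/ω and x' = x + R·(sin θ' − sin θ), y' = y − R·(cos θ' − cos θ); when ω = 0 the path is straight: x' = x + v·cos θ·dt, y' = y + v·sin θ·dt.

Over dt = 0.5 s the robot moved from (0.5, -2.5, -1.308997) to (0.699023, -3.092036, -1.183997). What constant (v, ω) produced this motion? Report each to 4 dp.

v = 1.2500, ω = 0.2500

Δθ = -1.183997 − -1.308997 = 0.125000
ω = Δθ/dt = 0.125000/0.5 = 0.2500
R = −Δy/(cos θ' − cos θ) = 5.0000
v = R·ω = 5.0000·0.2500 = 1.2500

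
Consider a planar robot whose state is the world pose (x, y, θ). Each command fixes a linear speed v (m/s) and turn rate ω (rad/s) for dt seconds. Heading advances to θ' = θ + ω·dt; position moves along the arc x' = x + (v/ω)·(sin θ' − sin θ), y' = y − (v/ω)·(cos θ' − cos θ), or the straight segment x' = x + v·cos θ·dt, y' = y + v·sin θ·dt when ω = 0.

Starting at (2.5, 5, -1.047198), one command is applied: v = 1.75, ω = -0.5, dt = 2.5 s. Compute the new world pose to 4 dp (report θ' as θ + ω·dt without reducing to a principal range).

(2.0854, 0.9254, -2.2972)

θ' = -1.0472 + -0.5·2.5 = -2.2972
R = v/ω = 1.75/-0.5 = -3.5000
x' = 2.5 + -3.5000·(sin -2.2972 − sin -1.0472) = 2.0854
y' = 5 − -3.5000·(cos -2.2972 − cos -1.0472) = 0.9254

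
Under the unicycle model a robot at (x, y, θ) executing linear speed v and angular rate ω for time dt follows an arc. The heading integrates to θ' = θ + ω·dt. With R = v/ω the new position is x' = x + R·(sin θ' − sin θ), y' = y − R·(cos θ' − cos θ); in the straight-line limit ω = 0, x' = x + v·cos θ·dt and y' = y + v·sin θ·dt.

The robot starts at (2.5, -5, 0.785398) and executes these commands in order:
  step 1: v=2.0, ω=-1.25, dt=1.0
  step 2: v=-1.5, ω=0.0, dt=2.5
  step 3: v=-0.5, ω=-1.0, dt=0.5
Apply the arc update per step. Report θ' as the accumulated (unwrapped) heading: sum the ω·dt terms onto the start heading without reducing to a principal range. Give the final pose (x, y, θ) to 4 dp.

step 1: θ'=-0.4646 (R=-1.6000) → pose (4.3483, -4.7010, -0.4646)
step 2: θ'=-0.4646 (straight) → pose (0.9958, -3.0207, -0.4646)
step 3: θ'=-0.9646 (R=0.5000) → pose (0.8089, -2.8586, -0.9646)

(0.8089, -2.8586, -0.9646)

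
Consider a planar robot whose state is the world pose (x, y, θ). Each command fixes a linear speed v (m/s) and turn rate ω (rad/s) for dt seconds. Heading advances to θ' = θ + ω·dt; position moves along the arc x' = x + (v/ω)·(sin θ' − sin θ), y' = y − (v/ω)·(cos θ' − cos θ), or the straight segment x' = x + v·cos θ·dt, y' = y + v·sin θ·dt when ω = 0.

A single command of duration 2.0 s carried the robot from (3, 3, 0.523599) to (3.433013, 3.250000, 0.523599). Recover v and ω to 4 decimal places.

Δθ = 0.523599 − 0.523599 = 0.000000
ω = Δθ/dt = 0.000000/2.0 = 0.0000
ω = 0 → v = (Δx·cos θ + Δy·sin θ)/dt = 0.2500

v = 0.2500, ω = 0.0000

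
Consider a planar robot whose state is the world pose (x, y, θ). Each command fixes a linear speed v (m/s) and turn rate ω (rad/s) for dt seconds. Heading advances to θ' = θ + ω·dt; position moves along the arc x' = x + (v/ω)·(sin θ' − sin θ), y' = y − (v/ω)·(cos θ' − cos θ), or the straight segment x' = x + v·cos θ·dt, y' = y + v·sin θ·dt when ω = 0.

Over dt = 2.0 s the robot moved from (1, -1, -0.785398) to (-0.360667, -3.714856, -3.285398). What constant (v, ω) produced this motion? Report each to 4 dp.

v = 2.0000, ω = -1.2500

Δθ = -3.285398 − -0.785398 = -2.500000
ω = Δθ/dt = -2.500000/2.0 = -1.2500
R = −Δy/(cos θ' − cos θ) = -1.6000
v = R·ω = -1.6000·-1.2500 = 2.0000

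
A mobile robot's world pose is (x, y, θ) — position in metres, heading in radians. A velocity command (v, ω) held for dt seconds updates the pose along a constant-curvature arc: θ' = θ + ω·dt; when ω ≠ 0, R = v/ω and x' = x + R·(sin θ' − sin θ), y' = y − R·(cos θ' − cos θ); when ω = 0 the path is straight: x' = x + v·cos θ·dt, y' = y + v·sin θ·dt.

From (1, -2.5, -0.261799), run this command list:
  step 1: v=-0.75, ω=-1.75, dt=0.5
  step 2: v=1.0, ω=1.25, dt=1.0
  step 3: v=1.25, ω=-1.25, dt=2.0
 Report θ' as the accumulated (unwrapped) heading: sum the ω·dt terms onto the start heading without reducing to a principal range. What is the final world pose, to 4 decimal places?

(2.3364, -4.4467, -2.3868)

step 1: θ'=-1.1368 (R=0.4286) → pose (0.7221, -2.2662, -1.1368)
step 2: θ'=0.1132 (R=0.8000) → pose (1.5383, -2.7247, 0.1132)
step 3: θ'=-2.3868 (R=-1.0000) → pose (2.3364, -4.4467, -2.3868)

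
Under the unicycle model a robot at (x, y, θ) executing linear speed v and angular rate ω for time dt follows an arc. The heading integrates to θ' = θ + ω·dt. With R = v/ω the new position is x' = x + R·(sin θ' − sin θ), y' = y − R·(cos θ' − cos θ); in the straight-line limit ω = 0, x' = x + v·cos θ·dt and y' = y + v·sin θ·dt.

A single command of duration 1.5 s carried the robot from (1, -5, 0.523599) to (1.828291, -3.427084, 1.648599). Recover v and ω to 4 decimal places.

v = 1.2500, ω = 0.7500

Δθ = 1.648599 − 0.523599 = 1.125000
ω = Δθ/dt = 1.125000/1.5 = 0.7500
R = −Δy/(cos θ' − cos θ) = 1.6667
v = R·ω = 1.6667·0.7500 = 1.2500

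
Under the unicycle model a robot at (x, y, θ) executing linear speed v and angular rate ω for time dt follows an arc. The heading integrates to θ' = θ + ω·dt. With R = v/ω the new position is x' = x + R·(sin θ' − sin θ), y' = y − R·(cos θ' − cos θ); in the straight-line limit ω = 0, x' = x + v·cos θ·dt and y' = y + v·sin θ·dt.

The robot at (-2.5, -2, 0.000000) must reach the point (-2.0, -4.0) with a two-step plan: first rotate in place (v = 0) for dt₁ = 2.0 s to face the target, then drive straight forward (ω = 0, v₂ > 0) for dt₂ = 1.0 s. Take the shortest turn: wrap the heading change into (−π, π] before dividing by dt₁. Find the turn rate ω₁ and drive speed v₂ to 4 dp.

heading to target = atan2(-4−-2, -2−-2.5) = -1.3258
Δθ = wrap(-1.3258 − 0.0000) = -1.3258; ω₁ = Δθ/dt₁ = -0.6629
distance = √((-2−-2.5)² + (-4−-2)²) = 2.0616; v₂ = distance/dt₂ = 2.0616

ω₁ = -0.6629, v₂ = 2.0616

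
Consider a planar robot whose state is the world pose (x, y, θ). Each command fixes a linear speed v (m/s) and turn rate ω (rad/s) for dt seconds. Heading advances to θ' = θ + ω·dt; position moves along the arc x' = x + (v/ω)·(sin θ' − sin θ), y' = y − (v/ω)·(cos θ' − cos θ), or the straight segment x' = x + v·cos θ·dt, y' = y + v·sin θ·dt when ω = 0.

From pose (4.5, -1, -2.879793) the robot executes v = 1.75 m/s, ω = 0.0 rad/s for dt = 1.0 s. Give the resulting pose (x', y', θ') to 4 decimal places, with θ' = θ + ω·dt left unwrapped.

(2.8096, -1.4529, -2.8798)

θ' = -2.8798 + 0.0·1.0 = -2.8798
ω = 0 → straight: x' = 4.5 + 1.75·cos(-2.8798)·1.0 = 2.8096
y' = -1 + 1.75·sin(-2.8798)·1.0 = -1.4529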